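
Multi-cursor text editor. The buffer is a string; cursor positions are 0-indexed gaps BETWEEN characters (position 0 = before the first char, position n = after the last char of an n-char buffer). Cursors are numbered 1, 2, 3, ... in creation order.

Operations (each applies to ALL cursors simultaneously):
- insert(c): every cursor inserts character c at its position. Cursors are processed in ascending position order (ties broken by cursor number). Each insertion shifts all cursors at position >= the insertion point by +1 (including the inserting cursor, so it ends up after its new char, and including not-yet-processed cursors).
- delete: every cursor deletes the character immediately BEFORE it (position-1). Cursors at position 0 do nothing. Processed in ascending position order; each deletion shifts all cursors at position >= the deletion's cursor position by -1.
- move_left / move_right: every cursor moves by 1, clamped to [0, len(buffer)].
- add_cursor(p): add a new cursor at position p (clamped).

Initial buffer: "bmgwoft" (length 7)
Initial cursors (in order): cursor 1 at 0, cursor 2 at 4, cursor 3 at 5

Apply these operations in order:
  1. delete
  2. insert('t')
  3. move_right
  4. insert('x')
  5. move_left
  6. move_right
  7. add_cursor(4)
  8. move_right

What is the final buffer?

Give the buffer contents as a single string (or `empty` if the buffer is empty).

Answer: tbxmgttfxxt

Derivation:
After op 1 (delete): buffer="bmgft" (len 5), cursors c1@0 c2@3 c3@3, authorship .....
After op 2 (insert('t')): buffer="tbmgttft" (len 8), cursors c1@1 c2@6 c3@6, authorship 1...23..
After op 3 (move_right): buffer="tbmgttft" (len 8), cursors c1@2 c2@7 c3@7, authorship 1...23..
After op 4 (insert('x')): buffer="tbxmgttfxxt" (len 11), cursors c1@3 c2@10 c3@10, authorship 1.1..23.23.
After op 5 (move_left): buffer="tbxmgttfxxt" (len 11), cursors c1@2 c2@9 c3@9, authorship 1.1..23.23.
After op 6 (move_right): buffer="tbxmgttfxxt" (len 11), cursors c1@3 c2@10 c3@10, authorship 1.1..23.23.
After op 7 (add_cursor(4)): buffer="tbxmgttfxxt" (len 11), cursors c1@3 c4@4 c2@10 c3@10, authorship 1.1..23.23.
After op 8 (move_right): buffer="tbxmgttfxxt" (len 11), cursors c1@4 c4@5 c2@11 c3@11, authorship 1.1..23.23.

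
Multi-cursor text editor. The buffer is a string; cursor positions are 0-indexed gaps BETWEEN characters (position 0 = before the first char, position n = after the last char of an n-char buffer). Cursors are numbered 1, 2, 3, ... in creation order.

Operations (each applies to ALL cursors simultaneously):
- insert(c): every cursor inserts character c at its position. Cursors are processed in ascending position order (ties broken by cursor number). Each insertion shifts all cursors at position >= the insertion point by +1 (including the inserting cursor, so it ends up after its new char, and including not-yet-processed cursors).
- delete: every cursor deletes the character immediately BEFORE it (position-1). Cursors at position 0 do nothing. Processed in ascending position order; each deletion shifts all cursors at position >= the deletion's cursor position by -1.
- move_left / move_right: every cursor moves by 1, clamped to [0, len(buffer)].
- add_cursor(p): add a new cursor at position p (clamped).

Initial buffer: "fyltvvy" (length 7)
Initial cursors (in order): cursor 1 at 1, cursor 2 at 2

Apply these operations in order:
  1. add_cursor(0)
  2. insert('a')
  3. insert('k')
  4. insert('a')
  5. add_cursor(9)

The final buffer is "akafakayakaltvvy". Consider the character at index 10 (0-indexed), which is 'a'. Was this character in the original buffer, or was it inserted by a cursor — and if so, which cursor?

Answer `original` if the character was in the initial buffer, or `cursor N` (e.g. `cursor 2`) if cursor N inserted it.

After op 1 (add_cursor(0)): buffer="fyltvvy" (len 7), cursors c3@0 c1@1 c2@2, authorship .......
After op 2 (insert('a')): buffer="afayaltvvy" (len 10), cursors c3@1 c1@3 c2@5, authorship 3.1.2.....
After op 3 (insert('k')): buffer="akfakyakltvvy" (len 13), cursors c3@2 c1@5 c2@8, authorship 33.11.22.....
After op 4 (insert('a')): buffer="akafakayakaltvvy" (len 16), cursors c3@3 c1@7 c2@11, authorship 333.111.222.....
After op 5 (add_cursor(9)): buffer="akafakayakaltvvy" (len 16), cursors c3@3 c1@7 c4@9 c2@11, authorship 333.111.222.....
Authorship (.=original, N=cursor N): 3 3 3 . 1 1 1 . 2 2 2 . . . . .
Index 10: author = 2

Answer: cursor 2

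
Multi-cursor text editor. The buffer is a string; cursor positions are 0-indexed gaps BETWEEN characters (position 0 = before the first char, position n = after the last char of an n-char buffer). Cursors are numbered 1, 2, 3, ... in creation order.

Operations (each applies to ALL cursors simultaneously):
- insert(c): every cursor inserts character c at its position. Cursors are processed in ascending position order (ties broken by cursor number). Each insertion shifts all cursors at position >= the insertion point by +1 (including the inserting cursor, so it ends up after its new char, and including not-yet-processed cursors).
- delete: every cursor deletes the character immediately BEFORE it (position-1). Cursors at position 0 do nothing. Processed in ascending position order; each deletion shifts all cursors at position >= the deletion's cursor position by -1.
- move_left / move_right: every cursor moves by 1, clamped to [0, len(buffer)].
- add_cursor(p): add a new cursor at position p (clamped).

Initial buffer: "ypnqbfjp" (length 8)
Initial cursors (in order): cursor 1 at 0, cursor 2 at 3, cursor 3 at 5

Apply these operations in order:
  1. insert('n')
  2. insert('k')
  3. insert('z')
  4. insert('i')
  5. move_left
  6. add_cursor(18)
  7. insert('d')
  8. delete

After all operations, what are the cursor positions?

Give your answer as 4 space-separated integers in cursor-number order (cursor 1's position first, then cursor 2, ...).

Answer: 3 10 16 18

Derivation:
After op 1 (insert('n')): buffer="nypnnqbnfjp" (len 11), cursors c1@1 c2@5 c3@8, authorship 1...2..3...
After op 2 (insert('k')): buffer="nkypnnkqbnkfjp" (len 14), cursors c1@2 c2@7 c3@11, authorship 11...22..33...
After op 3 (insert('z')): buffer="nkzypnnkzqbnkzfjp" (len 17), cursors c1@3 c2@9 c3@14, authorship 111...222..333...
After op 4 (insert('i')): buffer="nkziypnnkziqbnkzifjp" (len 20), cursors c1@4 c2@11 c3@17, authorship 1111...2222..3333...
After op 5 (move_left): buffer="nkziypnnkziqbnkzifjp" (len 20), cursors c1@3 c2@10 c3@16, authorship 1111...2222..3333...
After op 6 (add_cursor(18)): buffer="nkziypnnkziqbnkzifjp" (len 20), cursors c1@3 c2@10 c3@16 c4@18, authorship 1111...2222..3333...
After op 7 (insert('d')): buffer="nkzdiypnnkzdiqbnkzdifdjp" (len 24), cursors c1@4 c2@12 c3@19 c4@22, authorship 11111...22222..33333.4..
After op 8 (delete): buffer="nkziypnnkziqbnkzifjp" (len 20), cursors c1@3 c2@10 c3@16 c4@18, authorship 1111...2222..3333...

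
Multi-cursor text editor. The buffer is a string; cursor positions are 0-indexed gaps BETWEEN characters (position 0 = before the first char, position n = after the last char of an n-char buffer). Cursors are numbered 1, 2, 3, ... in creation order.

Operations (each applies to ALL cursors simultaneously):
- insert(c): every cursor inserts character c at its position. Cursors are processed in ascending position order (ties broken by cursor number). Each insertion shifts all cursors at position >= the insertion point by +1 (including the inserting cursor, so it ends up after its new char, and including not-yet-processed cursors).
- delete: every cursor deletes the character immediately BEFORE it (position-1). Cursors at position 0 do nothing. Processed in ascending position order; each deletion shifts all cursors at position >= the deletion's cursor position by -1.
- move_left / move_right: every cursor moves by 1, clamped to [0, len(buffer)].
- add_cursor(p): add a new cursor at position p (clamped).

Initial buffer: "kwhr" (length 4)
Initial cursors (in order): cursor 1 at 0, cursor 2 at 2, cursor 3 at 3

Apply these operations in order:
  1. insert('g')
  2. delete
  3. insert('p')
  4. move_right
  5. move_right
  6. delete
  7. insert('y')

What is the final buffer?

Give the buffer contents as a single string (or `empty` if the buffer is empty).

Answer: pkyphyy

Derivation:
After op 1 (insert('g')): buffer="gkwghgr" (len 7), cursors c1@1 c2@4 c3@6, authorship 1..2.3.
After op 2 (delete): buffer="kwhr" (len 4), cursors c1@0 c2@2 c3@3, authorship ....
After op 3 (insert('p')): buffer="pkwphpr" (len 7), cursors c1@1 c2@4 c3@6, authorship 1..2.3.
After op 4 (move_right): buffer="pkwphpr" (len 7), cursors c1@2 c2@5 c3@7, authorship 1..2.3.
After op 5 (move_right): buffer="pkwphpr" (len 7), cursors c1@3 c2@6 c3@7, authorship 1..2.3.
After op 6 (delete): buffer="pkph" (len 4), cursors c1@2 c2@4 c3@4, authorship 1.2.
After op 7 (insert('y')): buffer="pkyphyy" (len 7), cursors c1@3 c2@7 c3@7, authorship 1.12.23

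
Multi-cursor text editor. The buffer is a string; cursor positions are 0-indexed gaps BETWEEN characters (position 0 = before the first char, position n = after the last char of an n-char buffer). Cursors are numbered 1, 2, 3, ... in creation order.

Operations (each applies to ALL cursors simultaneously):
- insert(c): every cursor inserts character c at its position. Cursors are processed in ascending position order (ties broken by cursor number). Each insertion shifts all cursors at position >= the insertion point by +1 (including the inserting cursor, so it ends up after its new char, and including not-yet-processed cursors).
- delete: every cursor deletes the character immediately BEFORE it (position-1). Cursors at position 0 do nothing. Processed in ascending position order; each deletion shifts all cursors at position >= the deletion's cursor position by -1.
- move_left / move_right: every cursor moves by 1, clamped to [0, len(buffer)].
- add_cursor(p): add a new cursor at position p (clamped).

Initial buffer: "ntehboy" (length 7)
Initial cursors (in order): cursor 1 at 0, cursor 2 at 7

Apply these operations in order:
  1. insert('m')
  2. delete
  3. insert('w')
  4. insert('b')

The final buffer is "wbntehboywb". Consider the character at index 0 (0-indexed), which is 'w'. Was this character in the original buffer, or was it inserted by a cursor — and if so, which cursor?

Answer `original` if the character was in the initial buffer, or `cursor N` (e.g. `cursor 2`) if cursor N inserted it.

Answer: cursor 1

Derivation:
After op 1 (insert('m')): buffer="mntehboym" (len 9), cursors c1@1 c2@9, authorship 1.......2
After op 2 (delete): buffer="ntehboy" (len 7), cursors c1@0 c2@7, authorship .......
After op 3 (insert('w')): buffer="wntehboyw" (len 9), cursors c1@1 c2@9, authorship 1.......2
After op 4 (insert('b')): buffer="wbntehboywb" (len 11), cursors c1@2 c2@11, authorship 11.......22
Authorship (.=original, N=cursor N): 1 1 . . . . . . . 2 2
Index 0: author = 1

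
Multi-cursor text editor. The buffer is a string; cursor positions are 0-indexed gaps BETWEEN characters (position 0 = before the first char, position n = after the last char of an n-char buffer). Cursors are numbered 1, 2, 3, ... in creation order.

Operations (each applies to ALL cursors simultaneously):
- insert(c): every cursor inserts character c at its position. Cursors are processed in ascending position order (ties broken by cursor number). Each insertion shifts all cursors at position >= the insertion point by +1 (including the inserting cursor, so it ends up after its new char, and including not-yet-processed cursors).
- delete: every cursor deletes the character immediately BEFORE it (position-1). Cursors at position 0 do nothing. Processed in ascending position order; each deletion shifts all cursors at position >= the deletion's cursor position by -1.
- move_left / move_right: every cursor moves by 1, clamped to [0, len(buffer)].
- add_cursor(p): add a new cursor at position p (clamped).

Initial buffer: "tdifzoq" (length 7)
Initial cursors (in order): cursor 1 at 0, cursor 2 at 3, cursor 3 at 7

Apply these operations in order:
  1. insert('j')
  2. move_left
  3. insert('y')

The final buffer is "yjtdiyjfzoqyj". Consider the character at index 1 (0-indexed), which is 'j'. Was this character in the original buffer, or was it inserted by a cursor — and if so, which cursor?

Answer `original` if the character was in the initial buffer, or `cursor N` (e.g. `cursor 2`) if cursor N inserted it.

After op 1 (insert('j')): buffer="jtdijfzoqj" (len 10), cursors c1@1 c2@5 c3@10, authorship 1...2....3
After op 2 (move_left): buffer="jtdijfzoqj" (len 10), cursors c1@0 c2@4 c3@9, authorship 1...2....3
After op 3 (insert('y')): buffer="yjtdiyjfzoqyj" (len 13), cursors c1@1 c2@6 c3@12, authorship 11...22....33
Authorship (.=original, N=cursor N): 1 1 . . . 2 2 . . . . 3 3
Index 1: author = 1

Answer: cursor 1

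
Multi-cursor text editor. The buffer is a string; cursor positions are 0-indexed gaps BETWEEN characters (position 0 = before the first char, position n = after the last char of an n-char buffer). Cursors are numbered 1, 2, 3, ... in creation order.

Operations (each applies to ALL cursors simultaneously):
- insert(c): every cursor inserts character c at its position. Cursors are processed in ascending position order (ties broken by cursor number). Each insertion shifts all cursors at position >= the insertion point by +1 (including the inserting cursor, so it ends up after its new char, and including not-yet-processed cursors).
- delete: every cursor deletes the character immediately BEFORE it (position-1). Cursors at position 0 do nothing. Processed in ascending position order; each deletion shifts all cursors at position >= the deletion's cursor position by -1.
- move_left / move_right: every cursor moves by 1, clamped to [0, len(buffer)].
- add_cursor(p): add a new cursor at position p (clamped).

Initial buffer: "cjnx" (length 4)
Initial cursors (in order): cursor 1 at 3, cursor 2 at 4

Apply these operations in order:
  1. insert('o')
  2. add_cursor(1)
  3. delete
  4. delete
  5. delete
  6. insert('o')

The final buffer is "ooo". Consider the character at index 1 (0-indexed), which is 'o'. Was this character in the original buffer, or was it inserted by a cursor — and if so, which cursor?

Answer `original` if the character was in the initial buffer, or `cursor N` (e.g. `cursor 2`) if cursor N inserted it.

After op 1 (insert('o')): buffer="cjnoxo" (len 6), cursors c1@4 c2@6, authorship ...1.2
After op 2 (add_cursor(1)): buffer="cjnoxo" (len 6), cursors c3@1 c1@4 c2@6, authorship ...1.2
After op 3 (delete): buffer="jnx" (len 3), cursors c3@0 c1@2 c2@3, authorship ...
After op 4 (delete): buffer="j" (len 1), cursors c3@0 c1@1 c2@1, authorship .
After op 5 (delete): buffer="" (len 0), cursors c1@0 c2@0 c3@0, authorship 
After op 6 (insert('o')): buffer="ooo" (len 3), cursors c1@3 c2@3 c3@3, authorship 123
Authorship (.=original, N=cursor N): 1 2 3
Index 1: author = 2

Answer: cursor 2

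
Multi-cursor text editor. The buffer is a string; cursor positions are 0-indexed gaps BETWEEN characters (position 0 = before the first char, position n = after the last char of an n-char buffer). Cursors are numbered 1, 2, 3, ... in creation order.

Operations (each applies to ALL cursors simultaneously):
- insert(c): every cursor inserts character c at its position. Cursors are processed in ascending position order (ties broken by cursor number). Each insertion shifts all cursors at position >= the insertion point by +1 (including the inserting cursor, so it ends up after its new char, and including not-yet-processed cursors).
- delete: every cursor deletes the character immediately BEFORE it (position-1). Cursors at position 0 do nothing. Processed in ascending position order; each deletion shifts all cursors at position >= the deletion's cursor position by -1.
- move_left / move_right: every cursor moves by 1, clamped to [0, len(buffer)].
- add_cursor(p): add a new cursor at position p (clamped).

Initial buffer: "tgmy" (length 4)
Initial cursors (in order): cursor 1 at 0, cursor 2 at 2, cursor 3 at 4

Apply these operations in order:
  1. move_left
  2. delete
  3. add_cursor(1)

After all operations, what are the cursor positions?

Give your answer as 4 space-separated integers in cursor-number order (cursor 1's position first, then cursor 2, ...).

After op 1 (move_left): buffer="tgmy" (len 4), cursors c1@0 c2@1 c3@3, authorship ....
After op 2 (delete): buffer="gy" (len 2), cursors c1@0 c2@0 c3@1, authorship ..
After op 3 (add_cursor(1)): buffer="gy" (len 2), cursors c1@0 c2@0 c3@1 c4@1, authorship ..

Answer: 0 0 1 1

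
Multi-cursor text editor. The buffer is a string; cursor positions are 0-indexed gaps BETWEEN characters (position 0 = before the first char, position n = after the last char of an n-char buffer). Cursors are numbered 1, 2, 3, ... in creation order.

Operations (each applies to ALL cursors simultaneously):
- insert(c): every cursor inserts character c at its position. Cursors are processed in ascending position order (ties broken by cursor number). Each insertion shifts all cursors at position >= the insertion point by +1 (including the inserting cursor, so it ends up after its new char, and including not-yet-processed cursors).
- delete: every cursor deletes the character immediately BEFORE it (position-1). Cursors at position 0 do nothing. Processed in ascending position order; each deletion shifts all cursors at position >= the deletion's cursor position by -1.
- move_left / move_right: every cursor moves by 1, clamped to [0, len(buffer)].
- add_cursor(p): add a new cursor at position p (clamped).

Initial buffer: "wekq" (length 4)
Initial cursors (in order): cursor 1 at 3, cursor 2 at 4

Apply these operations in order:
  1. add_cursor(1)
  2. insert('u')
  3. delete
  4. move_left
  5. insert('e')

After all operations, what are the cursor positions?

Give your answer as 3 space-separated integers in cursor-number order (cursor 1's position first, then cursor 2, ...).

Answer: 4 6 1

Derivation:
After op 1 (add_cursor(1)): buffer="wekq" (len 4), cursors c3@1 c1@3 c2@4, authorship ....
After op 2 (insert('u')): buffer="wuekuqu" (len 7), cursors c3@2 c1@5 c2@7, authorship .3..1.2
After op 3 (delete): buffer="wekq" (len 4), cursors c3@1 c1@3 c2@4, authorship ....
After op 4 (move_left): buffer="wekq" (len 4), cursors c3@0 c1@2 c2@3, authorship ....
After op 5 (insert('e')): buffer="eweekeq" (len 7), cursors c3@1 c1@4 c2@6, authorship 3..1.2.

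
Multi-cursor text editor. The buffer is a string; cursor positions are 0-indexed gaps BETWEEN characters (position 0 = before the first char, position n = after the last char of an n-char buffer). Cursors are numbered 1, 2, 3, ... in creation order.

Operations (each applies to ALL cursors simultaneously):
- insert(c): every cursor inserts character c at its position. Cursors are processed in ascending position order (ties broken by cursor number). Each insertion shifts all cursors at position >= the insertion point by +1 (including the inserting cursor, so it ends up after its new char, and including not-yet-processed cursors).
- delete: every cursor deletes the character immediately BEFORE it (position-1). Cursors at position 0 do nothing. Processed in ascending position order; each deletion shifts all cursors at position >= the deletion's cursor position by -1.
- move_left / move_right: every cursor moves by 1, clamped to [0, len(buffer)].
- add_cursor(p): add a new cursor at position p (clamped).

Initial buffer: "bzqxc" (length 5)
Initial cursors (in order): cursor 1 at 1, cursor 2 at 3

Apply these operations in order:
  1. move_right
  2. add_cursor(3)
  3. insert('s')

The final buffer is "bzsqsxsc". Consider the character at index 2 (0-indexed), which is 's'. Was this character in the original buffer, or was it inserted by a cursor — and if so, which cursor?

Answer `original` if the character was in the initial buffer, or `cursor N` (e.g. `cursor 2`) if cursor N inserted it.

Answer: cursor 1

Derivation:
After op 1 (move_right): buffer="bzqxc" (len 5), cursors c1@2 c2@4, authorship .....
After op 2 (add_cursor(3)): buffer="bzqxc" (len 5), cursors c1@2 c3@3 c2@4, authorship .....
After op 3 (insert('s')): buffer="bzsqsxsc" (len 8), cursors c1@3 c3@5 c2@7, authorship ..1.3.2.
Authorship (.=original, N=cursor N): . . 1 . 3 . 2 .
Index 2: author = 1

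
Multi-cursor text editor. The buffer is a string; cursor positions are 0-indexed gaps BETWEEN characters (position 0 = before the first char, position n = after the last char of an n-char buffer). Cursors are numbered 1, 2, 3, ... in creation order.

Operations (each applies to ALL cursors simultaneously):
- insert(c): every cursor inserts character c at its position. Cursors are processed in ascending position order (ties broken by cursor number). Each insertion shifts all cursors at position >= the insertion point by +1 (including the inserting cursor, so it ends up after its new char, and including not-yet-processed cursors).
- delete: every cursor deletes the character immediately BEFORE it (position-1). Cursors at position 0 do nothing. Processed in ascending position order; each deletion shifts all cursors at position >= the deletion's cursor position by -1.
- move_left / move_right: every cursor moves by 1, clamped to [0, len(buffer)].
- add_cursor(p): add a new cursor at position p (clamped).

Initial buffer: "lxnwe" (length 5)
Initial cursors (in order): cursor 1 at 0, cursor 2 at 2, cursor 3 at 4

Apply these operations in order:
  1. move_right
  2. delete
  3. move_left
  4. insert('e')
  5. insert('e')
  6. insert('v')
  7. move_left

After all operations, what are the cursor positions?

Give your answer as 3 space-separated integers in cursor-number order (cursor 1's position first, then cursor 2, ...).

After op 1 (move_right): buffer="lxnwe" (len 5), cursors c1@1 c2@3 c3@5, authorship .....
After op 2 (delete): buffer="xw" (len 2), cursors c1@0 c2@1 c3@2, authorship ..
After op 3 (move_left): buffer="xw" (len 2), cursors c1@0 c2@0 c3@1, authorship ..
After op 4 (insert('e')): buffer="eexew" (len 5), cursors c1@2 c2@2 c3@4, authorship 12.3.
After op 5 (insert('e')): buffer="eeeexeew" (len 8), cursors c1@4 c2@4 c3@7, authorship 1212.33.
After op 6 (insert('v')): buffer="eeeevvxeevw" (len 11), cursors c1@6 c2@6 c3@10, authorship 121212.333.
After op 7 (move_left): buffer="eeeevvxeevw" (len 11), cursors c1@5 c2@5 c3@9, authorship 121212.333.

Answer: 5 5 9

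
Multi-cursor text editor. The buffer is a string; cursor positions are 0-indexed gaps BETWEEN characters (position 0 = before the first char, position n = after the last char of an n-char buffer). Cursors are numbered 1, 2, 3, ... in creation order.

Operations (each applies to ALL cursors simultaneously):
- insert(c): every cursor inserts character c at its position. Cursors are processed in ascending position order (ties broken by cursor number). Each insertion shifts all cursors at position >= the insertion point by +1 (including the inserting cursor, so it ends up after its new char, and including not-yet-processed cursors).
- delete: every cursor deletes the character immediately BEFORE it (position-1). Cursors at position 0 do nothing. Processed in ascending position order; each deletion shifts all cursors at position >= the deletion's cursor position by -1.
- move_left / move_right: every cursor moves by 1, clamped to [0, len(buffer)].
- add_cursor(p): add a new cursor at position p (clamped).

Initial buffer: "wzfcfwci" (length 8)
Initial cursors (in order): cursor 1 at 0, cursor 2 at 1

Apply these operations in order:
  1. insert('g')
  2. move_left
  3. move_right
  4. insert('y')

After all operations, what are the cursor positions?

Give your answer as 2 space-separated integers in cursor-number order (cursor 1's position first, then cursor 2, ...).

After op 1 (insert('g')): buffer="gwgzfcfwci" (len 10), cursors c1@1 c2@3, authorship 1.2.......
After op 2 (move_left): buffer="gwgzfcfwci" (len 10), cursors c1@0 c2@2, authorship 1.2.......
After op 3 (move_right): buffer="gwgzfcfwci" (len 10), cursors c1@1 c2@3, authorship 1.2.......
After op 4 (insert('y')): buffer="gywgyzfcfwci" (len 12), cursors c1@2 c2@5, authorship 11.22.......

Answer: 2 5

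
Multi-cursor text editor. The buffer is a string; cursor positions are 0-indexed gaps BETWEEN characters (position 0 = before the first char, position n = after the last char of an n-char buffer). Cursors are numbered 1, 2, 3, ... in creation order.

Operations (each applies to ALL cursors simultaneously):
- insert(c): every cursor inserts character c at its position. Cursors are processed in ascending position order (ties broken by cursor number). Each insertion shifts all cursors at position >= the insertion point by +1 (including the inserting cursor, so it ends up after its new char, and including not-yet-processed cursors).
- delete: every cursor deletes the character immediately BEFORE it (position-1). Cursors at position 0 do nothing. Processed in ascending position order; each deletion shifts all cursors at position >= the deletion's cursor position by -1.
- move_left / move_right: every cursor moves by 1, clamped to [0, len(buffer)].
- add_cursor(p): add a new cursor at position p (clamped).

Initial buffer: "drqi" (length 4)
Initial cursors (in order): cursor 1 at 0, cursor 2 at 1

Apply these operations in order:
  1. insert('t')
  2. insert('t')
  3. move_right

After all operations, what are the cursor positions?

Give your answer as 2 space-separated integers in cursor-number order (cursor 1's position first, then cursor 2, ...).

Answer: 3 6

Derivation:
After op 1 (insert('t')): buffer="tdtrqi" (len 6), cursors c1@1 c2@3, authorship 1.2...
After op 2 (insert('t')): buffer="ttdttrqi" (len 8), cursors c1@2 c2@5, authorship 11.22...
After op 3 (move_right): buffer="ttdttrqi" (len 8), cursors c1@3 c2@6, authorship 11.22...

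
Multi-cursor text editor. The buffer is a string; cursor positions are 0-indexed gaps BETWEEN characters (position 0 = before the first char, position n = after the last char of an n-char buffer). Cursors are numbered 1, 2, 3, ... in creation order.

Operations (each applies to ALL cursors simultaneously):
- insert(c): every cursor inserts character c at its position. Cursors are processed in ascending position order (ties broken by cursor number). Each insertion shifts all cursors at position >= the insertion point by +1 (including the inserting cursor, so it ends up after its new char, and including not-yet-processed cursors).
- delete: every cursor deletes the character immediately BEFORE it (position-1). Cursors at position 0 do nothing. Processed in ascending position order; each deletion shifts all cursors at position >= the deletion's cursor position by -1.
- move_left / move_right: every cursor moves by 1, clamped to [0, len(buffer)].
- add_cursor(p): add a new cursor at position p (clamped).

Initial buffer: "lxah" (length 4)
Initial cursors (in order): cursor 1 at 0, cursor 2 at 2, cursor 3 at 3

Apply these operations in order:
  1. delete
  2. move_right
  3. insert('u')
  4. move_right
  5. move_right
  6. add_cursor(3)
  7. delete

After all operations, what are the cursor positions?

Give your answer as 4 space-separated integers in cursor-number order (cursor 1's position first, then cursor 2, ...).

Answer: 1 1 1 1

Derivation:
After op 1 (delete): buffer="lh" (len 2), cursors c1@0 c2@1 c3@1, authorship ..
After op 2 (move_right): buffer="lh" (len 2), cursors c1@1 c2@2 c3@2, authorship ..
After op 3 (insert('u')): buffer="luhuu" (len 5), cursors c1@2 c2@5 c3@5, authorship .1.23
After op 4 (move_right): buffer="luhuu" (len 5), cursors c1@3 c2@5 c3@5, authorship .1.23
After op 5 (move_right): buffer="luhuu" (len 5), cursors c1@4 c2@5 c3@5, authorship .1.23
After op 6 (add_cursor(3)): buffer="luhuu" (len 5), cursors c4@3 c1@4 c2@5 c3@5, authorship .1.23
After op 7 (delete): buffer="l" (len 1), cursors c1@1 c2@1 c3@1 c4@1, authorship .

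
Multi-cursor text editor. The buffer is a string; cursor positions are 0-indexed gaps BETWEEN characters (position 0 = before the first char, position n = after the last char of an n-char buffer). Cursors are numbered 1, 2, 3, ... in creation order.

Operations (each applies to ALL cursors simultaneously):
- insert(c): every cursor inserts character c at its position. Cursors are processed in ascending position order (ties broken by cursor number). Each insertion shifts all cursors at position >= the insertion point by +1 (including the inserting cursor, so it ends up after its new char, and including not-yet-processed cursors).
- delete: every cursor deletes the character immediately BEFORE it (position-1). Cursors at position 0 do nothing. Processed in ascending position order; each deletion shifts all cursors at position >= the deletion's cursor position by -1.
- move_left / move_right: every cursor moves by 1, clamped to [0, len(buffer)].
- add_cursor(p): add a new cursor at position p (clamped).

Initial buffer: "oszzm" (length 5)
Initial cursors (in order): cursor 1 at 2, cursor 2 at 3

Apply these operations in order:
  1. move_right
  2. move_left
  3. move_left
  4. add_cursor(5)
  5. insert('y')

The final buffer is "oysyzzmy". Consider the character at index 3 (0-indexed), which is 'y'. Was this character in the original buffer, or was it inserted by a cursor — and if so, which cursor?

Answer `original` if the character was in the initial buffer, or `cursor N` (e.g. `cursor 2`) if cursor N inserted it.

After op 1 (move_right): buffer="oszzm" (len 5), cursors c1@3 c2@4, authorship .....
After op 2 (move_left): buffer="oszzm" (len 5), cursors c1@2 c2@3, authorship .....
After op 3 (move_left): buffer="oszzm" (len 5), cursors c1@1 c2@2, authorship .....
After op 4 (add_cursor(5)): buffer="oszzm" (len 5), cursors c1@1 c2@2 c3@5, authorship .....
After op 5 (insert('y')): buffer="oysyzzmy" (len 8), cursors c1@2 c2@4 c3@8, authorship .1.2...3
Authorship (.=original, N=cursor N): . 1 . 2 . . . 3
Index 3: author = 2

Answer: cursor 2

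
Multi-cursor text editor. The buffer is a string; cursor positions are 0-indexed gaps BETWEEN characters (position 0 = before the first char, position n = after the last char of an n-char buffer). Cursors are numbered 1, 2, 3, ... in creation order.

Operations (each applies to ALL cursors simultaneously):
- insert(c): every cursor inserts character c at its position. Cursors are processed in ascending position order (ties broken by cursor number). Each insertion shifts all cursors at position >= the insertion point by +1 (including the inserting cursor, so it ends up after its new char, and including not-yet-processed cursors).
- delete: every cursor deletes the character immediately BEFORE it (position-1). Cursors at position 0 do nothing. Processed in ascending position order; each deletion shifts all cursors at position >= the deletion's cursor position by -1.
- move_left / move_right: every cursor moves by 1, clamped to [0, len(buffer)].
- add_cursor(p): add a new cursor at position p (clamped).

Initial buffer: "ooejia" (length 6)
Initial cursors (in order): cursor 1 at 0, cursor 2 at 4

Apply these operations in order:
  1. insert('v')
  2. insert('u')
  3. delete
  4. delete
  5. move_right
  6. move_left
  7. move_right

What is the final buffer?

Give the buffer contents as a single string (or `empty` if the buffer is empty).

Answer: ooejia

Derivation:
After op 1 (insert('v')): buffer="vooejvia" (len 8), cursors c1@1 c2@6, authorship 1....2..
After op 2 (insert('u')): buffer="vuooejvuia" (len 10), cursors c1@2 c2@8, authorship 11....22..
After op 3 (delete): buffer="vooejvia" (len 8), cursors c1@1 c2@6, authorship 1....2..
After op 4 (delete): buffer="ooejia" (len 6), cursors c1@0 c2@4, authorship ......
After op 5 (move_right): buffer="ooejia" (len 6), cursors c1@1 c2@5, authorship ......
After op 6 (move_left): buffer="ooejia" (len 6), cursors c1@0 c2@4, authorship ......
After op 7 (move_right): buffer="ooejia" (len 6), cursors c1@1 c2@5, authorship ......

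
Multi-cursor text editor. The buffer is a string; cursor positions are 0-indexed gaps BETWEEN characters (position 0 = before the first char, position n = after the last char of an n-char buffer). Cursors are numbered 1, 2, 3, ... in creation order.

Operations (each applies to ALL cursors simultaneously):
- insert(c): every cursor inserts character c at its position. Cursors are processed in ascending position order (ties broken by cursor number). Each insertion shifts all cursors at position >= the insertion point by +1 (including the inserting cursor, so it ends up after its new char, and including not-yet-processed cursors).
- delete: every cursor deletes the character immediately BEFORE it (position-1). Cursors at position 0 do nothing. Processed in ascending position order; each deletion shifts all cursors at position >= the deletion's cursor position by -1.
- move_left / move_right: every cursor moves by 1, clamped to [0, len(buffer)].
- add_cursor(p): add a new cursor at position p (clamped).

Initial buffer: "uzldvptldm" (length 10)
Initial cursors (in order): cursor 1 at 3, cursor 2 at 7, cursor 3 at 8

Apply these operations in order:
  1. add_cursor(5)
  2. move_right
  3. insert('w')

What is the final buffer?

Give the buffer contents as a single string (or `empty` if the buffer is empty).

After op 1 (add_cursor(5)): buffer="uzldvptldm" (len 10), cursors c1@3 c4@5 c2@7 c3@8, authorship ..........
After op 2 (move_right): buffer="uzldvptldm" (len 10), cursors c1@4 c4@6 c2@8 c3@9, authorship ..........
After op 3 (insert('w')): buffer="uzldwvpwtlwdwm" (len 14), cursors c1@5 c4@8 c2@11 c3@13, authorship ....1..4..2.3.

Answer: uzldwvpwtlwdwm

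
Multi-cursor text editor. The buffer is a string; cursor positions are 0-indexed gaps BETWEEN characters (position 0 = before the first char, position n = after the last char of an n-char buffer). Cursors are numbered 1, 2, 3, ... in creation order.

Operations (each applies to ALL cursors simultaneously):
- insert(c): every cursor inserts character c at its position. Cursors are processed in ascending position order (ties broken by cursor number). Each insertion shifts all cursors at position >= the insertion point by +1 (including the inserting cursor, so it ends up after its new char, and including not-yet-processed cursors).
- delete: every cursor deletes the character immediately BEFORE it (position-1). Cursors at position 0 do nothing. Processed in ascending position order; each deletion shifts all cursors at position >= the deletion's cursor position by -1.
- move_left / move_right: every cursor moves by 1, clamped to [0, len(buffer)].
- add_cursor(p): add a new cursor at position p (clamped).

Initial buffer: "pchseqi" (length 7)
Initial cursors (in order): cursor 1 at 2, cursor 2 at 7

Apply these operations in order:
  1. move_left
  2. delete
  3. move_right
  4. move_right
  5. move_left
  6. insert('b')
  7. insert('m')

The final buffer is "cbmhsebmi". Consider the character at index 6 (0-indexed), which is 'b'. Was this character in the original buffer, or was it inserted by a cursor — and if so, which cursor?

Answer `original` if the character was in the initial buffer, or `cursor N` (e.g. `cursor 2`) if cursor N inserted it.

After op 1 (move_left): buffer="pchseqi" (len 7), cursors c1@1 c2@6, authorship .......
After op 2 (delete): buffer="chsei" (len 5), cursors c1@0 c2@4, authorship .....
After op 3 (move_right): buffer="chsei" (len 5), cursors c1@1 c2@5, authorship .....
After op 4 (move_right): buffer="chsei" (len 5), cursors c1@2 c2@5, authorship .....
After op 5 (move_left): buffer="chsei" (len 5), cursors c1@1 c2@4, authorship .....
After op 6 (insert('b')): buffer="cbhsebi" (len 7), cursors c1@2 c2@6, authorship .1...2.
After op 7 (insert('m')): buffer="cbmhsebmi" (len 9), cursors c1@3 c2@8, authorship .11...22.
Authorship (.=original, N=cursor N): . 1 1 . . . 2 2 .
Index 6: author = 2

Answer: cursor 2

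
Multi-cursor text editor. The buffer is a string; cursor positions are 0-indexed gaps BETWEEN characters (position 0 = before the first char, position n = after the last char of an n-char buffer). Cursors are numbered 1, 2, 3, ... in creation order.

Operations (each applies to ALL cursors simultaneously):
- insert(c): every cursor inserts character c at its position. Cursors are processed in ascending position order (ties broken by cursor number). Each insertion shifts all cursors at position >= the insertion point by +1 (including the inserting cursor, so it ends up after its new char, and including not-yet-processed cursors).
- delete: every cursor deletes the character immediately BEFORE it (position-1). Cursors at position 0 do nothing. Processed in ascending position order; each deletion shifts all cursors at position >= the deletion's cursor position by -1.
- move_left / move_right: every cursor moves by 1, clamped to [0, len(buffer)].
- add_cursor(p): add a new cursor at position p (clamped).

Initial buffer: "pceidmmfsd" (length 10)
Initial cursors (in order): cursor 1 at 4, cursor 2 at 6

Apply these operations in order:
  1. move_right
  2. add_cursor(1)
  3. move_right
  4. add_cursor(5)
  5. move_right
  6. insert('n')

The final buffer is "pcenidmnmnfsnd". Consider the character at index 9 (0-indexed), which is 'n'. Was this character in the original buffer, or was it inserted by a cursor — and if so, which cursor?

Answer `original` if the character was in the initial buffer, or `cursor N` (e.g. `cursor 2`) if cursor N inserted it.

After op 1 (move_right): buffer="pceidmmfsd" (len 10), cursors c1@5 c2@7, authorship ..........
After op 2 (add_cursor(1)): buffer="pceidmmfsd" (len 10), cursors c3@1 c1@5 c2@7, authorship ..........
After op 3 (move_right): buffer="pceidmmfsd" (len 10), cursors c3@2 c1@6 c2@8, authorship ..........
After op 4 (add_cursor(5)): buffer="pceidmmfsd" (len 10), cursors c3@2 c4@5 c1@6 c2@8, authorship ..........
After op 5 (move_right): buffer="pceidmmfsd" (len 10), cursors c3@3 c4@6 c1@7 c2@9, authorship ..........
After op 6 (insert('n')): buffer="pcenidmnmnfsnd" (len 14), cursors c3@4 c4@8 c1@10 c2@13, authorship ...3...4.1..2.
Authorship (.=original, N=cursor N): . . . 3 . . . 4 . 1 . . 2 .
Index 9: author = 1

Answer: cursor 1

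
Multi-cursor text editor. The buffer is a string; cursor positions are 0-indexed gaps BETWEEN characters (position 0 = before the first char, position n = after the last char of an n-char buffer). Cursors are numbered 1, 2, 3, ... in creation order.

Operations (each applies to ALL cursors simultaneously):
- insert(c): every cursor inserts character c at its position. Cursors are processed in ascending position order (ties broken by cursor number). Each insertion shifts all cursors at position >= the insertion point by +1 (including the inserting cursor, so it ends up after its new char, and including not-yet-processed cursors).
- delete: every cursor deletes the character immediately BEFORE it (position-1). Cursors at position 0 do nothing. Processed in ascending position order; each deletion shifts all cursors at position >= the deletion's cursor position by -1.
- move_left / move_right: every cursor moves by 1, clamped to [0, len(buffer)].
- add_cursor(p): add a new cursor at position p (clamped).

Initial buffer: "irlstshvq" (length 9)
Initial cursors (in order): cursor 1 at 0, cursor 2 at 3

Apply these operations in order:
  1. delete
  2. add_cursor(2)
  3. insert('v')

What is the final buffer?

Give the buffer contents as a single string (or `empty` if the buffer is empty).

After op 1 (delete): buffer="irstshvq" (len 8), cursors c1@0 c2@2, authorship ........
After op 2 (add_cursor(2)): buffer="irstshvq" (len 8), cursors c1@0 c2@2 c3@2, authorship ........
After op 3 (insert('v')): buffer="virvvstshvq" (len 11), cursors c1@1 c2@5 c3@5, authorship 1..23......

Answer: virvvstshvq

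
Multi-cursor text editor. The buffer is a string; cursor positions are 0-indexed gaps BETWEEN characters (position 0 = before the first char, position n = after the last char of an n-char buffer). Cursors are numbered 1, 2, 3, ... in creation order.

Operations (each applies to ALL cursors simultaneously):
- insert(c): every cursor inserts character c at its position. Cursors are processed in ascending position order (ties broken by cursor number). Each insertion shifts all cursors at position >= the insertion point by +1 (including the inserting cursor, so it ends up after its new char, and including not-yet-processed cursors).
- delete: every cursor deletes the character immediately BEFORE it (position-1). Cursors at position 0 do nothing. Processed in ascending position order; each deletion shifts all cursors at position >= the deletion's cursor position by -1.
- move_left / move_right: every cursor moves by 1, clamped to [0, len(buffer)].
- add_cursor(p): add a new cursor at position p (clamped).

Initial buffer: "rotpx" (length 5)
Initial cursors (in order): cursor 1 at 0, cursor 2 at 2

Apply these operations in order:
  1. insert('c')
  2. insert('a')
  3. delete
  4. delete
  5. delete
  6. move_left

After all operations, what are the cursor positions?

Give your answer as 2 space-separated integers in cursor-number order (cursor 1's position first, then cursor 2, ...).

Answer: 0 0

Derivation:
After op 1 (insert('c')): buffer="croctpx" (len 7), cursors c1@1 c2@4, authorship 1..2...
After op 2 (insert('a')): buffer="carocatpx" (len 9), cursors c1@2 c2@6, authorship 11..22...
After op 3 (delete): buffer="croctpx" (len 7), cursors c1@1 c2@4, authorship 1..2...
After op 4 (delete): buffer="rotpx" (len 5), cursors c1@0 c2@2, authorship .....
After op 5 (delete): buffer="rtpx" (len 4), cursors c1@0 c2@1, authorship ....
After op 6 (move_left): buffer="rtpx" (len 4), cursors c1@0 c2@0, authorship ....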